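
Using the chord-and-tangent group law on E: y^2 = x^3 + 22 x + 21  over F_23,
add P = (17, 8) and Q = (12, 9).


P != Q, so use the chord formula.
s = (y2 - y1) / (x2 - x1) = (1) / (18) mod 23 = 9
x3 = s^2 - x1 - x2 mod 23 = 9^2 - 17 - 12 = 6
y3 = s (x1 - x3) - y1 mod 23 = 9 * (17 - 6) - 8 = 22

P + Q = (6, 22)


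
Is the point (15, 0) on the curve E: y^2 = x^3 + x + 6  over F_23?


Check whether y^2 = x^3 + 1 x + 6 (mod 23) for (x, y) = (15, 0).
LHS: y^2 = 0^2 mod 23 = 0
RHS: x^3 + 1 x + 6 = 15^3 + 1*15 + 6 mod 23 = 15
LHS != RHS

No, not on the curve


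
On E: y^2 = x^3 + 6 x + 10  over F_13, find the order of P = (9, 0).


Compute successive multiples of P until we hit O:
  1P = (9, 0)
  2P = O

ord(P) = 2


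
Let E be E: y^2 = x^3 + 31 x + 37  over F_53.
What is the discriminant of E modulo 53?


4 a^3 + 27 b^2 = 4*31^3 + 27*37^2 = 119164 + 36963 = 156127
Delta = -16 * (156127) = -2498032
Delta mod 53 = 17

Delta = 17 (mod 53)


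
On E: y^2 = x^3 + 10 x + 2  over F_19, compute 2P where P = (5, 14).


Doubling: s = (3 x1^2 + a) / (2 y1)
s = (3*5^2 + 10) / (2*14) mod 19 = 1
x3 = s^2 - 2 x1 mod 19 = 1^2 - 2*5 = 10
y3 = s (x1 - x3) - y1 mod 19 = 1 * (5 - 10) - 14 = 0

2P = (10, 0)


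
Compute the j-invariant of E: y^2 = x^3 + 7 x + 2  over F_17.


Delta = -16(4 a^3 + 27 b^2) mod 17 = 1
-1728 * (4 a)^3 = -1728 * (4*7)^3 mod 17 = 13
j = 13 * 1^(-1) mod 17 = 13

j = 13 (mod 17)


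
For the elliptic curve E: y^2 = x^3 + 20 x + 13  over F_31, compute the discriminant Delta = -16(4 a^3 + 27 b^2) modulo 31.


4 a^3 + 27 b^2 = 4*20^3 + 27*13^2 = 32000 + 4563 = 36563
Delta = -16 * (36563) = -585008
Delta mod 31 = 24

Delta = 24 (mod 31)


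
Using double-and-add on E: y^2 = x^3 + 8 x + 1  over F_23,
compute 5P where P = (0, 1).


k = 5 = 101_2 (binary, LSB first: 101)
Double-and-add from P = (0, 1):
  bit 0 = 1: acc = O + (0, 1) = (0, 1)
  bit 1 = 0: acc unchanged = (0, 1)
  bit 2 = 1: acc = (0, 1) + (16, 19) = (0, 22)

5P = (0, 22)


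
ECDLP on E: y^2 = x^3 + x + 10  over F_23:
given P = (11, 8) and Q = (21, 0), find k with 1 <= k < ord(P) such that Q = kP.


Enumerate multiples of P until we hit Q = (21, 0):
  1P = (11, 8)
  2P = (14, 10)
  3P = (1, 14)
  4P = (4, 20)
  5P = (10, 10)
  6P = (6, 5)
  7P = (22, 13)
  8P = (21, 0)
Match found at i = 8.

k = 8


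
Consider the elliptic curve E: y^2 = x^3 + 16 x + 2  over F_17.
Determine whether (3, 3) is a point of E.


Check whether y^2 = x^3 + 16 x + 2 (mod 17) for (x, y) = (3, 3).
LHS: y^2 = 3^2 mod 17 = 9
RHS: x^3 + 16 x + 2 = 3^3 + 16*3 + 2 mod 17 = 9
LHS = RHS

Yes, on the curve


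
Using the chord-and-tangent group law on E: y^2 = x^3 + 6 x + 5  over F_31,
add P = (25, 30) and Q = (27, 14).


P != Q, so use the chord formula.
s = (y2 - y1) / (x2 - x1) = (15) / (2) mod 31 = 23
x3 = s^2 - x1 - x2 mod 31 = 23^2 - 25 - 27 = 12
y3 = s (x1 - x3) - y1 mod 31 = 23 * (25 - 12) - 30 = 21

P + Q = (12, 21)


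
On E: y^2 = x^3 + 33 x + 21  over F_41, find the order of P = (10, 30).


Compute successive multiples of P until we hit O:
  1P = (10, 30)
  2P = (23, 27)
  3P = (18, 16)
  4P = (34, 12)
  5P = (36, 10)
  6P = (15, 18)
  7P = (7, 12)
  8P = (19, 39)
  ... (continuing to 36P)
  36P = O

ord(P) = 36


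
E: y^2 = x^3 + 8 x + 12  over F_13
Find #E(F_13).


For each x in F_13, count y with y^2 = x^3 + 8 x + 12 mod 13:
  x = 0: RHS = 12, y in [5, 8]  -> 2 point(s)
  x = 2: RHS = 10, y in [6, 7]  -> 2 point(s)
  x = 4: RHS = 4, y in [2, 11]  -> 2 point(s)
  x = 6: RHS = 3, y in [4, 9]  -> 2 point(s)
  x = 8: RHS = 3, y in [4, 9]  -> 2 point(s)
  x = 10: RHS = 0, y in [0]  -> 1 point(s)
  x = 11: RHS = 1, y in [1, 12]  -> 2 point(s)
  x = 12: RHS = 3, y in [4, 9]  -> 2 point(s)
Affine points: 15. Add the point at infinity: total = 16.

#E(F_13) = 16


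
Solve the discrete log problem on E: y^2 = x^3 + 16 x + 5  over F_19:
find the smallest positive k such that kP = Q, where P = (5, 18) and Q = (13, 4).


Enumerate multiples of P until we hit Q = (13, 4):
  1P = (5, 18)
  2P = (13, 4)
Match found at i = 2.

k = 2


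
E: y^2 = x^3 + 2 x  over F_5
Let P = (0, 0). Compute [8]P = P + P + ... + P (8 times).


k = 8 = 1000_2 (binary, LSB first: 0001)
Double-and-add from P = (0, 0):
  bit 0 = 0: acc unchanged = O
  bit 1 = 0: acc unchanged = O
  bit 2 = 0: acc unchanged = O
  bit 3 = 1: acc = O + O = O

8P = O


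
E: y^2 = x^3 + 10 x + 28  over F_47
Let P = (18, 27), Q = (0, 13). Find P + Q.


P != Q, so use the chord formula.
s = (y2 - y1) / (x2 - x1) = (33) / (29) mod 47 = 6
x3 = s^2 - x1 - x2 mod 47 = 6^2 - 18 - 0 = 18
y3 = s (x1 - x3) - y1 mod 47 = 6 * (18 - 18) - 27 = 20

P + Q = (18, 20)


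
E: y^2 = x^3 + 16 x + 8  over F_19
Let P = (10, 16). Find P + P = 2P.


Doubling: s = (3 x1^2 + a) / (2 y1)
s = (3*10^2 + 16) / (2*16) mod 19 = 17
x3 = s^2 - 2 x1 mod 19 = 17^2 - 2*10 = 3
y3 = s (x1 - x3) - y1 mod 19 = 17 * (10 - 3) - 16 = 8

2P = (3, 8)


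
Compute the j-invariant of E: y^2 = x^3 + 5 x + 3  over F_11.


Delta = -16(4 a^3 + 27 b^2) mod 11 = 3
-1728 * (4 a)^3 = -1728 * (4*5)^3 mod 11 = 8
j = 8 * 3^(-1) mod 11 = 10

j = 10 (mod 11)


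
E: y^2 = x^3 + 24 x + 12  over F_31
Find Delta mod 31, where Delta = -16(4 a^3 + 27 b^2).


4 a^3 + 27 b^2 = 4*24^3 + 27*12^2 = 55296 + 3888 = 59184
Delta = -16 * (59184) = -946944
Delta mod 31 = 13

Delta = 13 (mod 31)


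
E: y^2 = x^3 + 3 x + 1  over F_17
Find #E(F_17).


For each x in F_17, count y with y^2 = x^3 + 3 x + 1 mod 17:
  x = 0: RHS = 1, y in [1, 16]  -> 2 point(s)
  x = 2: RHS = 15, y in [7, 10]  -> 2 point(s)
  x = 4: RHS = 9, y in [3, 14]  -> 2 point(s)
  x = 7: RHS = 8, y in [5, 12]  -> 2 point(s)
  x = 9: RHS = 9, y in [3, 14]  -> 2 point(s)
  x = 14: RHS = 16, y in [4, 13]  -> 2 point(s)
  x = 15: RHS = 4, y in [2, 15]  -> 2 point(s)
Affine points: 14. Add the point at infinity: total = 15.

#E(F_17) = 15


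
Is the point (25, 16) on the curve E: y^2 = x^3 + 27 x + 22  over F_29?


Check whether y^2 = x^3 + 27 x + 22 (mod 29) for (x, y) = (25, 16).
LHS: y^2 = 16^2 mod 29 = 24
RHS: x^3 + 27 x + 22 = 25^3 + 27*25 + 22 mod 29 = 24
LHS = RHS

Yes, on the curve


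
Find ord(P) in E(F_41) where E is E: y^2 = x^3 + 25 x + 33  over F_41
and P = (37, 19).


Compute successive multiples of P until we hit O:
  1P = (37, 19)
  2P = (17, 0)
  3P = (37, 22)
  4P = O

ord(P) = 4


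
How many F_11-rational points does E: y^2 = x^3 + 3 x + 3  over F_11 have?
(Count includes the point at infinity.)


For each x in F_11, count y with y^2 = x^3 + 3 x + 3 mod 11:
  x = 0: RHS = 3, y in [5, 6]  -> 2 point(s)
  x = 5: RHS = 0, y in [0]  -> 1 point(s)
  x = 7: RHS = 4, y in [2, 9]  -> 2 point(s)
  x = 8: RHS = 0, y in [0]  -> 1 point(s)
  x = 9: RHS = 0, y in [0]  -> 1 point(s)
Affine points: 7. Add the point at infinity: total = 8.

#E(F_11) = 8


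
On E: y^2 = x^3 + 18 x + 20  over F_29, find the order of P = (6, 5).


Compute successive multiples of P until we hit O:
  1P = (6, 5)
  2P = (18, 12)
  3P = (14, 0)
  4P = (18, 17)
  5P = (6, 24)
  6P = O

ord(P) = 6


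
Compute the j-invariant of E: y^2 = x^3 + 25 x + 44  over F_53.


Delta = -16(4 a^3 + 27 b^2) mod 53 = 45
-1728 * (4 a)^3 = -1728 * (4*25)^3 mod 53 = 22
j = 22 * 45^(-1) mod 53 = 37

j = 37 (mod 53)


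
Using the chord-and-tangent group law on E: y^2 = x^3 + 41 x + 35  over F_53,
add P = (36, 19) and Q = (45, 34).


P != Q, so use the chord formula.
s = (y2 - y1) / (x2 - x1) = (15) / (9) mod 53 = 37
x3 = s^2 - x1 - x2 mod 53 = 37^2 - 36 - 45 = 16
y3 = s (x1 - x3) - y1 mod 53 = 37 * (36 - 16) - 19 = 32

P + Q = (16, 32)


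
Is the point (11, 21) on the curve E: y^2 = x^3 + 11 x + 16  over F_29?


Check whether y^2 = x^3 + 11 x + 16 (mod 29) for (x, y) = (11, 21).
LHS: y^2 = 21^2 mod 29 = 6
RHS: x^3 + 11 x + 16 = 11^3 + 11*11 + 16 mod 29 = 18
LHS != RHS

No, not on the curve


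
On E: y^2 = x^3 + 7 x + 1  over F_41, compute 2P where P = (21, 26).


Doubling: s = (3 x1^2 + a) / (2 y1)
s = (3*21^2 + 7) / (2*26) mod 41 = 24
x3 = s^2 - 2 x1 mod 41 = 24^2 - 2*21 = 1
y3 = s (x1 - x3) - y1 mod 41 = 24 * (21 - 1) - 26 = 3

2P = (1, 3)


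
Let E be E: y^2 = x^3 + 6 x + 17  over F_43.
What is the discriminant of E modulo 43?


4 a^3 + 27 b^2 = 4*6^3 + 27*17^2 = 864 + 7803 = 8667
Delta = -16 * (8667) = -138672
Delta mod 43 = 3

Delta = 3 (mod 43)


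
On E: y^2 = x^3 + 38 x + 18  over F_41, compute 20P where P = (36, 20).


k = 20 = 10100_2 (binary, LSB first: 00101)
Double-and-add from P = (36, 20):
  bit 0 = 0: acc unchanged = O
  bit 1 = 0: acc unchanged = O
  bit 2 = 1: acc = O + (1, 37) = (1, 37)
  bit 3 = 0: acc unchanged = (1, 37)
  bit 4 = 1: acc = (1, 37) + (20, 2) = (36, 21)

20P = (36, 21)


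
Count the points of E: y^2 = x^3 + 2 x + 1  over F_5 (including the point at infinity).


For each x in F_5, count y with y^2 = x^3 + 2 x + 1 mod 5:
  x = 0: RHS = 1, y in [1, 4]  -> 2 point(s)
  x = 1: RHS = 4, y in [2, 3]  -> 2 point(s)
  x = 3: RHS = 4, y in [2, 3]  -> 2 point(s)
Affine points: 6. Add the point at infinity: total = 7.

#E(F_5) = 7


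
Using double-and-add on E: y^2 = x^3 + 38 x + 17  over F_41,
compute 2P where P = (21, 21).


k = 2 = 10_2 (binary, LSB first: 01)
Double-and-add from P = (21, 21):
  bit 0 = 0: acc unchanged = O
  bit 1 = 1: acc = O + (22, 12) = (22, 12)

2P = (22, 12)


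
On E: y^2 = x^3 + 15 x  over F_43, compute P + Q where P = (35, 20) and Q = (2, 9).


P != Q, so use the chord formula.
s = (y2 - y1) / (x2 - x1) = (32) / (10) mod 43 = 29
x3 = s^2 - x1 - x2 mod 43 = 29^2 - 35 - 2 = 30
y3 = s (x1 - x3) - y1 mod 43 = 29 * (35 - 30) - 20 = 39

P + Q = (30, 39)


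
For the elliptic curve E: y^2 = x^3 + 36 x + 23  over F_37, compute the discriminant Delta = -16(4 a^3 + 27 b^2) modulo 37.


4 a^3 + 27 b^2 = 4*36^3 + 27*23^2 = 186624 + 14283 = 200907
Delta = -16 * (200907) = -3214512
Delta mod 37 = 11

Delta = 11 (mod 37)


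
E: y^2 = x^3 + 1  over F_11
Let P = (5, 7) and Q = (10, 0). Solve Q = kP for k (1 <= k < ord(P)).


Enumerate multiples of P until we hit Q = (10, 0):
  1P = (5, 7)
  2P = (10, 0)
Match found at i = 2.

k = 2


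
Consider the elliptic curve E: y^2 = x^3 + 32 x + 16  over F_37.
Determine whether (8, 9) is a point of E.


Check whether y^2 = x^3 + 32 x + 16 (mod 37) for (x, y) = (8, 9).
LHS: y^2 = 9^2 mod 37 = 7
RHS: x^3 + 32 x + 16 = 8^3 + 32*8 + 16 mod 37 = 7
LHS = RHS

Yes, on the curve


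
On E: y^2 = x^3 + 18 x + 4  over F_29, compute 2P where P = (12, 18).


Doubling: s = (3 x1^2 + a) / (2 y1)
s = (3*12^2 + 18) / (2*18) mod 29 = 27
x3 = s^2 - 2 x1 mod 29 = 27^2 - 2*12 = 9
y3 = s (x1 - x3) - y1 mod 29 = 27 * (12 - 9) - 18 = 5

2P = (9, 5)


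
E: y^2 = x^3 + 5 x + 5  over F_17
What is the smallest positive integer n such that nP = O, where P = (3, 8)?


Compute successive multiples of P until we hit O:
  1P = (3, 8)
  2P = (15, 2)
  3P = (12, 5)
  4P = (4, 15)
  5P = (8, 8)
  6P = (6, 9)
  7P = (10, 1)
  8P = (5, 11)
  ... (continuing to 21P)
  21P = O

ord(P) = 21


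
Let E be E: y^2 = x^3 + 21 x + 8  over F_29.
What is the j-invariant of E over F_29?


Delta = -16(4 a^3 + 27 b^2) mod 29 = 16
-1728 * (4 a)^3 = -1728 * (4*21)^3 mod 29 = 24
j = 24 * 16^(-1) mod 29 = 16

j = 16 (mod 29)


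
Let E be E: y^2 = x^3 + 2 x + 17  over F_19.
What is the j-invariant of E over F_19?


Delta = -16(4 a^3 + 27 b^2) mod 19 = 2
-1728 * (4 a)^3 = -1728 * (4*2)^3 mod 19 = 18
j = 18 * 2^(-1) mod 19 = 9

j = 9 (mod 19)


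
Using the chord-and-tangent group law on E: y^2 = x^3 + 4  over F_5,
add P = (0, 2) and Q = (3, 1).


P != Q, so use the chord formula.
s = (y2 - y1) / (x2 - x1) = (4) / (3) mod 5 = 3
x3 = s^2 - x1 - x2 mod 5 = 3^2 - 0 - 3 = 1
y3 = s (x1 - x3) - y1 mod 5 = 3 * (0 - 1) - 2 = 0

P + Q = (1, 0)


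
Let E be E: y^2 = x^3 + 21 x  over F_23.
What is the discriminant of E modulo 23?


4 a^3 + 27 b^2 = 4*21^3 + 27*0^2 = 37044 + 0 = 37044
Delta = -16 * (37044) = -592704
Delta mod 23 = 6

Delta = 6 (mod 23)


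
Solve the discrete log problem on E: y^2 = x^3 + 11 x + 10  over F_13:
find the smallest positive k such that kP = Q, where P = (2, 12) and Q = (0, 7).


Enumerate multiples of P until we hit Q = (0, 7):
  1P = (2, 12)
  2P = (8, 5)
  3P = (4, 12)
  4P = (7, 1)
  5P = (0, 7)
Match found at i = 5.

k = 5


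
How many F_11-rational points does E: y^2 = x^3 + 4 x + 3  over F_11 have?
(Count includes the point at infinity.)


For each x in F_11, count y with y^2 = x^3 + 4 x + 3 mod 11:
  x = 0: RHS = 3, y in [5, 6]  -> 2 point(s)
  x = 3: RHS = 9, y in [3, 8]  -> 2 point(s)
  x = 5: RHS = 5, y in [4, 7]  -> 2 point(s)
  x = 6: RHS = 1, y in [1, 10]  -> 2 point(s)
  x = 7: RHS = 0, y in [0]  -> 1 point(s)
  x = 9: RHS = 9, y in [3, 8]  -> 2 point(s)
  x = 10: RHS = 9, y in [3, 8]  -> 2 point(s)
Affine points: 13. Add the point at infinity: total = 14.

#E(F_11) = 14


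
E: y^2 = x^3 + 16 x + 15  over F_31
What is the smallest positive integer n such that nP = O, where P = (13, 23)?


Compute successive multiples of P until we hit O:
  1P = (13, 23)
  2P = (7, 25)
  3P = (18, 20)
  4P = (14, 21)
  5P = (8, 29)
  6P = (4, 22)
  7P = (1, 30)
  8P = (21, 23)
  ... (continuing to 29P)
  29P = O

ord(P) = 29


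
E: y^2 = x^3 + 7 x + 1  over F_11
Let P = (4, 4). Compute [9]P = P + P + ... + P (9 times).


k = 9 = 1001_2 (binary, LSB first: 1001)
Double-and-add from P = (4, 4):
  bit 0 = 1: acc = O + (4, 4) = (4, 4)
  bit 1 = 0: acc unchanged = (4, 4)
  bit 2 = 0: acc unchanged = (4, 4)
  bit 3 = 1: acc = (4, 4) + (0, 10) = (1, 8)

9P = (1, 8)


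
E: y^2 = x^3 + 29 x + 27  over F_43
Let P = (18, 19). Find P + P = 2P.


Doubling: s = (3 x1^2 + a) / (2 y1)
s = (3*18^2 + 29) / (2*19) mod 43 = 32
x3 = s^2 - 2 x1 mod 43 = 32^2 - 2*18 = 42
y3 = s (x1 - x3) - y1 mod 43 = 32 * (18 - 42) - 19 = 30

2P = (42, 30)


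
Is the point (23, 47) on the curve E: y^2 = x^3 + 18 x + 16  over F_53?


Check whether y^2 = x^3 + 18 x + 16 (mod 53) for (x, y) = (23, 47).
LHS: y^2 = 47^2 mod 53 = 36
RHS: x^3 + 18 x + 16 = 23^3 + 18*23 + 16 mod 53 = 36
LHS = RHS

Yes, on the curve


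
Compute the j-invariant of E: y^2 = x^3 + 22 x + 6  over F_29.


Delta = -16(4 a^3 + 27 b^2) mod 29 = 20
-1728 * (4 a)^3 = -1728 * (4*22)^3 mod 29 = 12
j = 12 * 20^(-1) mod 29 = 18

j = 18 (mod 29)


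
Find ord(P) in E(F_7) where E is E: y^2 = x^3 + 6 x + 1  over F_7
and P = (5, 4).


Compute successive multiples of P until we hit O:
  1P = (5, 4)
  2P = (6, 6)
  3P = (0, 6)
  4P = (3, 5)
  5P = (1, 1)
  6P = (2, 0)
  7P = (1, 6)
  8P = (3, 2)
  ... (continuing to 12P)
  12P = O

ord(P) = 12


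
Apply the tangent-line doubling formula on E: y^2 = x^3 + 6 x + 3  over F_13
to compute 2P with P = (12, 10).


Doubling: s = (3 x1^2 + a) / (2 y1)
s = (3*12^2 + 6) / (2*10) mod 13 = 5
x3 = s^2 - 2 x1 mod 13 = 5^2 - 2*12 = 1
y3 = s (x1 - x3) - y1 mod 13 = 5 * (12 - 1) - 10 = 6

2P = (1, 6)


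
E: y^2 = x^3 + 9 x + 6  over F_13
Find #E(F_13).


For each x in F_13, count y with y^2 = x^3 + 9 x + 6 mod 13:
  x = 1: RHS = 3, y in [4, 9]  -> 2 point(s)
  x = 6: RHS = 3, y in [4, 9]  -> 2 point(s)
  x = 7: RHS = 9, y in [3, 10]  -> 2 point(s)
  x = 9: RHS = 10, y in [6, 7]  -> 2 point(s)
  x = 10: RHS = 4, y in [2, 11]  -> 2 point(s)
  x = 12: RHS = 9, y in [3, 10]  -> 2 point(s)
Affine points: 12. Add the point at infinity: total = 13.

#E(F_13) = 13


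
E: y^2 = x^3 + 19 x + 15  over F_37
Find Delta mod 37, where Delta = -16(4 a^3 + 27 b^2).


4 a^3 + 27 b^2 = 4*19^3 + 27*15^2 = 27436 + 6075 = 33511
Delta = -16 * (33511) = -536176
Delta mod 37 = 28

Delta = 28 (mod 37)


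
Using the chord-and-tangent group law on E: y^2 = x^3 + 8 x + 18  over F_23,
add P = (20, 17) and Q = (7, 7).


P != Q, so use the chord formula.
s = (y2 - y1) / (x2 - x1) = (13) / (10) mod 23 = 22
x3 = s^2 - x1 - x2 mod 23 = 22^2 - 20 - 7 = 20
y3 = s (x1 - x3) - y1 mod 23 = 22 * (20 - 20) - 17 = 6

P + Q = (20, 6)


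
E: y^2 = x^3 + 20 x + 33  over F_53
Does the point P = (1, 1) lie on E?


Check whether y^2 = x^3 + 20 x + 33 (mod 53) for (x, y) = (1, 1).
LHS: y^2 = 1^2 mod 53 = 1
RHS: x^3 + 20 x + 33 = 1^3 + 20*1 + 33 mod 53 = 1
LHS = RHS

Yes, on the curve


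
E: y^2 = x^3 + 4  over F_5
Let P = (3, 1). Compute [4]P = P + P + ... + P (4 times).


k = 4 = 100_2 (binary, LSB first: 001)
Double-and-add from P = (3, 1):
  bit 0 = 0: acc unchanged = O
  bit 1 = 0: acc unchanged = O
  bit 2 = 1: acc = O + (0, 3) = (0, 3)

4P = (0, 3)


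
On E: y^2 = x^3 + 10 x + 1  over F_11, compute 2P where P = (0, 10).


Doubling: s = (3 x1^2 + a) / (2 y1)
s = (3*0^2 + 10) / (2*10) mod 11 = 6
x3 = s^2 - 2 x1 mod 11 = 6^2 - 2*0 = 3
y3 = s (x1 - x3) - y1 mod 11 = 6 * (0 - 3) - 10 = 5

2P = (3, 5)


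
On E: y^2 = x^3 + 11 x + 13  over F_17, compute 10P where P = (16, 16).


k = 10 = 1010_2 (binary, LSB first: 0101)
Double-and-add from P = (16, 16):
  bit 0 = 0: acc unchanged = O
  bit 1 = 1: acc = O + (0, 8) = (0, 8)
  bit 2 = 0: acc unchanged = (0, 8)
  bit 3 = 1: acc = (0, 8) + (14, 15) = (16, 1)

10P = (16, 1)


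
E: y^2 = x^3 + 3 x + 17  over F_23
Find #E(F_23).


For each x in F_23, count y with y^2 = x^3 + 3 x + 17 mod 23:
  x = 2: RHS = 8, y in [10, 13]  -> 2 point(s)
  x = 4: RHS = 1, y in [1, 22]  -> 2 point(s)
  x = 7: RHS = 13, y in [6, 17]  -> 2 point(s)
  x = 8: RHS = 1, y in [1, 22]  -> 2 point(s)
  x = 10: RHS = 12, y in [9, 14]  -> 2 point(s)
  x = 11: RHS = 1, y in [1, 22]  -> 2 point(s)
  x = 17: RHS = 13, y in [6, 17]  -> 2 point(s)
  x = 20: RHS = 4, y in [2, 21]  -> 2 point(s)
  x = 21: RHS = 3, y in [7, 16]  -> 2 point(s)
  x = 22: RHS = 13, y in [6, 17]  -> 2 point(s)
Affine points: 20. Add the point at infinity: total = 21.

#E(F_23) = 21


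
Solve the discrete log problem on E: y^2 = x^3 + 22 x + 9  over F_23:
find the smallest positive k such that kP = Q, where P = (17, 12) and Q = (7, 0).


Enumerate multiples of P until we hit Q = (7, 0):
  1P = (17, 12)
  2P = (7, 0)
Match found at i = 2.

k = 2


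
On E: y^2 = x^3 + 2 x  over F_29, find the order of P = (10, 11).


Compute successive multiples of P until we hit O:
  1P = (10, 11)
  2P = (22, 22)
  3P = (21, 20)
  4P = (20, 23)
  5P = (19, 13)
  6P = (9, 15)
  7P = (26, 24)
  8P = (23, 2)
  ... (continuing to 26P)
  26P = O

ord(P) = 26


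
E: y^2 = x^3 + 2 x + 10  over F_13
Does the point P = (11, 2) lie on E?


Check whether y^2 = x^3 + 2 x + 10 (mod 13) for (x, y) = (11, 2).
LHS: y^2 = 2^2 mod 13 = 4
RHS: x^3 + 2 x + 10 = 11^3 + 2*11 + 10 mod 13 = 11
LHS != RHS

No, not on the curve


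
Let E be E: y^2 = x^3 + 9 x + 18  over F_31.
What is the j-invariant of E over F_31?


Delta = -16(4 a^3 + 27 b^2) mod 31 = 27
-1728 * (4 a)^3 = -1728 * (4*9)^3 mod 31 = 8
j = 8 * 27^(-1) mod 31 = 29

j = 29 (mod 31)


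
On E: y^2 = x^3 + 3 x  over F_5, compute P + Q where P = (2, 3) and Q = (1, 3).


P != Q, so use the chord formula.
s = (y2 - y1) / (x2 - x1) = (0) / (4) mod 5 = 0
x3 = s^2 - x1 - x2 mod 5 = 0^2 - 2 - 1 = 2
y3 = s (x1 - x3) - y1 mod 5 = 0 * (2 - 2) - 3 = 2

P + Q = (2, 2)


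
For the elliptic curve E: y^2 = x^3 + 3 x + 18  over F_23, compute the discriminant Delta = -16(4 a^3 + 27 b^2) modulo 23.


4 a^3 + 27 b^2 = 4*3^3 + 27*18^2 = 108 + 8748 = 8856
Delta = -16 * (8856) = -141696
Delta mod 23 = 7

Delta = 7 (mod 23)


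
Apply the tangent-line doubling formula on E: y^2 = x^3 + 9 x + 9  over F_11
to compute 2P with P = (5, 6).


Doubling: s = (3 x1^2 + a) / (2 y1)
s = (3*5^2 + 9) / (2*6) mod 11 = 7
x3 = s^2 - 2 x1 mod 11 = 7^2 - 2*5 = 6
y3 = s (x1 - x3) - y1 mod 11 = 7 * (5 - 6) - 6 = 9

2P = (6, 9)


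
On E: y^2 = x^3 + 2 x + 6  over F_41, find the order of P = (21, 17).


Compute successive multiples of P until we hit O:
  1P = (21, 17)
  2P = (15, 7)
  3P = (26, 2)
  4P = (3, 11)
  5P = (8, 1)
  6P = (14, 20)
  7P = (2, 10)
  8P = (17, 19)
  ... (continuing to 37P)
  37P = O

ord(P) = 37


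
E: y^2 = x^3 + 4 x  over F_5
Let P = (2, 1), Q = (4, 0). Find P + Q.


P != Q, so use the chord formula.
s = (y2 - y1) / (x2 - x1) = (4) / (2) mod 5 = 2
x3 = s^2 - x1 - x2 mod 5 = 2^2 - 2 - 4 = 3
y3 = s (x1 - x3) - y1 mod 5 = 2 * (2 - 3) - 1 = 2

P + Q = (3, 2)


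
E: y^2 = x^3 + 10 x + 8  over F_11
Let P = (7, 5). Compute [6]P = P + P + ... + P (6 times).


k = 6 = 110_2 (binary, LSB first: 011)
Double-and-add from P = (7, 5):
  bit 0 = 0: acc unchanged = O
  bit 1 = 1: acc = O + (6, 3) = (6, 3)
  bit 2 = 1: acc = (6, 3) + (2, 6) = (7, 6)

6P = (7, 6)


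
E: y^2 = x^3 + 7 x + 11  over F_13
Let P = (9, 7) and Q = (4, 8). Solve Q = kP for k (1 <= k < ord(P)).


Enumerate multiples of P until we hit Q = (4, 8):
  1P = (9, 7)
  2P = (4, 8)
Match found at i = 2.

k = 2


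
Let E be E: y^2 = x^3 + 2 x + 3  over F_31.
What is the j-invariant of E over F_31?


Delta = -16(4 a^3 + 27 b^2) mod 31 = 2
-1728 * (4 a)^3 = -1728 * (4*2)^3 mod 31 = 4
j = 4 * 2^(-1) mod 31 = 2

j = 2 (mod 31)


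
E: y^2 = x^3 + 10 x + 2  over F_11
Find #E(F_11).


For each x in F_11, count y with y^2 = x^3 + 10 x + 2 mod 11:
  x = 3: RHS = 4, y in [2, 9]  -> 2 point(s)
  x = 5: RHS = 1, y in [1, 10]  -> 2 point(s)
  x = 6: RHS = 3, y in [5, 6]  -> 2 point(s)
  x = 8: RHS = 0, y in [0]  -> 1 point(s)
Affine points: 7. Add the point at infinity: total = 8.

#E(F_11) = 8


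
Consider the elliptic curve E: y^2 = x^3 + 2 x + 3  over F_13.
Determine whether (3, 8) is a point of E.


Check whether y^2 = x^3 + 2 x + 3 (mod 13) for (x, y) = (3, 8).
LHS: y^2 = 8^2 mod 13 = 12
RHS: x^3 + 2 x + 3 = 3^3 + 2*3 + 3 mod 13 = 10
LHS != RHS

No, not on the curve


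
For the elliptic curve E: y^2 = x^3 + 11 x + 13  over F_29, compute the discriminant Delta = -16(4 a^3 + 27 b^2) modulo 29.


4 a^3 + 27 b^2 = 4*11^3 + 27*13^2 = 5324 + 4563 = 9887
Delta = -16 * (9887) = -158192
Delta mod 29 = 3

Delta = 3 (mod 29)


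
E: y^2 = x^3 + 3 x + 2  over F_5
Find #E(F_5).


For each x in F_5, count y with y^2 = x^3 + 3 x + 2 mod 5:
  x = 1: RHS = 1, y in [1, 4]  -> 2 point(s)
  x = 2: RHS = 1, y in [1, 4]  -> 2 point(s)
Affine points: 4. Add the point at infinity: total = 5.

#E(F_5) = 5


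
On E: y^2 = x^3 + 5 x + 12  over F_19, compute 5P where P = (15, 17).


k = 5 = 101_2 (binary, LSB first: 101)
Double-and-add from P = (15, 17):
  bit 0 = 1: acc = O + (15, 17) = (15, 17)
  bit 1 = 0: acc unchanged = (15, 17)
  bit 2 = 1: acc = (15, 17) + (18, 14) = (6, 12)

5P = (6, 12)


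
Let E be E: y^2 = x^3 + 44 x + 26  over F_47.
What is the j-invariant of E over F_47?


Delta = -16(4 a^3 + 27 b^2) mod 47 = 15
-1728 * (4 a)^3 = -1728 * (4*44)^3 mod 47 = 27
j = 27 * 15^(-1) mod 47 = 30

j = 30 (mod 47)


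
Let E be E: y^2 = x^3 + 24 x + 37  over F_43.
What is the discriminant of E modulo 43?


4 a^3 + 27 b^2 = 4*24^3 + 27*37^2 = 55296 + 36963 = 92259
Delta = -16 * (92259) = -1476144
Delta mod 43 = 3

Delta = 3 (mod 43)


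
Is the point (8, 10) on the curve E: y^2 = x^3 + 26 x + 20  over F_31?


Check whether y^2 = x^3 + 26 x + 20 (mod 31) for (x, y) = (8, 10).
LHS: y^2 = 10^2 mod 31 = 7
RHS: x^3 + 26 x + 20 = 8^3 + 26*8 + 20 mod 31 = 27
LHS != RHS

No, not on the curve


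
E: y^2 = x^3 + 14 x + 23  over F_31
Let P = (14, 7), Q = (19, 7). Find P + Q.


P != Q, so use the chord formula.
s = (y2 - y1) / (x2 - x1) = (0) / (5) mod 31 = 0
x3 = s^2 - x1 - x2 mod 31 = 0^2 - 14 - 19 = 29
y3 = s (x1 - x3) - y1 mod 31 = 0 * (14 - 29) - 7 = 24

P + Q = (29, 24)


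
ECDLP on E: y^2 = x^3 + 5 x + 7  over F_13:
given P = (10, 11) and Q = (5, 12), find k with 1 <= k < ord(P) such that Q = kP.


Enumerate multiples of P until we hit Q = (5, 12):
  1P = (10, 11)
  2P = (5, 1)
  3P = (2, 5)
  4P = (4, 0)
  5P = (2, 8)
  6P = (5, 12)
Match found at i = 6.

k = 6


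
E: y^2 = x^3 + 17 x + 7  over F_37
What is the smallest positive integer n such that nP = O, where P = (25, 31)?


Compute successive multiples of P until we hit O:
  1P = (25, 31)
  2P = (27, 13)
  3P = (29, 5)
  4P = (16, 3)
  5P = (34, 15)
  6P = (4, 18)
  7P = (1, 5)
  8P = (15, 23)
  ... (continuing to 41P)
  41P = O

ord(P) = 41


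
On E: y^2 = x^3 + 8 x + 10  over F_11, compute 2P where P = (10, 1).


Doubling: s = (3 x1^2 + a) / (2 y1)
s = (3*10^2 + 8) / (2*1) mod 11 = 0
x3 = s^2 - 2 x1 mod 11 = 0^2 - 2*10 = 2
y3 = s (x1 - x3) - y1 mod 11 = 0 * (10 - 2) - 1 = 10

2P = (2, 10)


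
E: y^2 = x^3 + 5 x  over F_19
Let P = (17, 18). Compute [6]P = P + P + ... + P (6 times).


k = 6 = 110_2 (binary, LSB first: 011)
Double-and-add from P = (17, 18):
  bit 0 = 0: acc unchanged = O
  bit 1 = 1: acc = O + (5, 13) = (5, 13)
  bit 2 = 1: acc = (5, 13) + (7, 13) = (7, 6)

6P = (7, 6)


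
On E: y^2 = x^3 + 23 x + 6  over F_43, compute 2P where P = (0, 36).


Doubling: s = (3 x1^2 + a) / (2 y1)
s = (3*0^2 + 23) / (2*36) mod 43 = 26
x3 = s^2 - 2 x1 mod 43 = 26^2 - 2*0 = 31
y3 = s (x1 - x3) - y1 mod 43 = 26 * (0 - 31) - 36 = 18

2P = (31, 18)


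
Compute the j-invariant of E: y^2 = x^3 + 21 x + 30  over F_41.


Delta = -16(4 a^3 + 27 b^2) mod 41 = 36
-1728 * (4 a)^3 = -1728 * (4*21)^3 mod 41 = 34
j = 34 * 36^(-1) mod 41 = 26

j = 26 (mod 41)


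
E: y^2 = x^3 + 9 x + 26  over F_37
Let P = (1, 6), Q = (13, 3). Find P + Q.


P != Q, so use the chord formula.
s = (y2 - y1) / (x2 - x1) = (34) / (12) mod 37 = 9
x3 = s^2 - x1 - x2 mod 37 = 9^2 - 1 - 13 = 30
y3 = s (x1 - x3) - y1 mod 37 = 9 * (1 - 30) - 6 = 29

P + Q = (30, 29)


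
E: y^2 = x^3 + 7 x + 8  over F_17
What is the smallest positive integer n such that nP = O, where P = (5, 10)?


Compute successive multiples of P until we hit O:
  1P = (5, 10)
  2P = (8, 10)
  3P = (4, 7)
  4P = (0, 5)
  5P = (13, 16)
  6P = (7, 14)
  7P = (9, 16)
  8P = (1, 13)
  ... (continuing to 22P)
  22P = O

ord(P) = 22


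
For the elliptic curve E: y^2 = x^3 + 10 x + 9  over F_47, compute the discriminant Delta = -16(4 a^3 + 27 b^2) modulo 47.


4 a^3 + 27 b^2 = 4*10^3 + 27*9^2 = 4000 + 2187 = 6187
Delta = -16 * (6187) = -98992
Delta mod 47 = 37

Delta = 37 (mod 47)


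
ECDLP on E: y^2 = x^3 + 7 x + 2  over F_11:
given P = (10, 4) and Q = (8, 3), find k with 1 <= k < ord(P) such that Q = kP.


Enumerate multiples of P until we hit Q = (8, 3):
  1P = (10, 4)
  2P = (7, 8)
  3P = (8, 8)
  4P = (8, 3)
Match found at i = 4.

k = 4


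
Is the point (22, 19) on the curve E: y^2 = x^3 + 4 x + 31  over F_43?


Check whether y^2 = x^3 + 4 x + 31 (mod 43) for (x, y) = (22, 19).
LHS: y^2 = 19^2 mod 43 = 17
RHS: x^3 + 4 x + 31 = 22^3 + 4*22 + 31 mod 43 = 17
LHS = RHS

Yes, on the curve


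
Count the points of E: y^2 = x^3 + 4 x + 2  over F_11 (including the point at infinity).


For each x in F_11, count y with y^2 = x^3 + 4 x + 2 mod 11:
  x = 4: RHS = 5, y in [4, 7]  -> 2 point(s)
  x = 5: RHS = 4, y in [2, 9]  -> 2 point(s)
  x = 6: RHS = 0, y in [0]  -> 1 point(s)
Affine points: 5. Add the point at infinity: total = 6.

#E(F_11) = 6


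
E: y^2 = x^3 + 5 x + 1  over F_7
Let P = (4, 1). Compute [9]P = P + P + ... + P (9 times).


k = 9 = 1001_2 (binary, LSB first: 1001)
Double-and-add from P = (4, 1):
  bit 0 = 1: acc = O + (4, 1) = (4, 1)
  bit 1 = 0: acc unchanged = (4, 1)
  bit 2 = 0: acc unchanged = (4, 1)
  bit 3 = 1: acc = (4, 1) + (5, 5) = (0, 1)

9P = (0, 1)


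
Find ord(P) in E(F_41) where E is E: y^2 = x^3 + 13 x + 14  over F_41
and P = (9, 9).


Compute successive multiples of P until we hit O:
  1P = (9, 9)
  2P = (39, 29)
  3P = (39, 12)
  4P = (9, 32)
  5P = O

ord(P) = 5


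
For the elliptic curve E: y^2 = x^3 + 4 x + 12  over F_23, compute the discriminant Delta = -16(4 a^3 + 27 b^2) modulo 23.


4 a^3 + 27 b^2 = 4*4^3 + 27*12^2 = 256 + 3888 = 4144
Delta = -16 * (4144) = -66304
Delta mod 23 = 5

Delta = 5 (mod 23)


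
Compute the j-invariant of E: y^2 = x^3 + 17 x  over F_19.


Delta = -16(4 a^3 + 27 b^2) mod 19 = 18
-1728 * (4 a)^3 = -1728 * (4*17)^3 mod 19 = 1
j = 1 * 18^(-1) mod 19 = 18

j = 18 (mod 19)


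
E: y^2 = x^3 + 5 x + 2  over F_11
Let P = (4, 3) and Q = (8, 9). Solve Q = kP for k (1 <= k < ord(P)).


Enumerate multiples of P until we hit Q = (8, 9):
  1P = (4, 3)
  2P = (8, 2)
  3P = (8, 9)
Match found at i = 3.

k = 3


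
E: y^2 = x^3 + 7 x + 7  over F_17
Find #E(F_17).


For each x in F_17, count y with y^2 = x^3 + 7 x + 7 mod 17:
  x = 1: RHS = 15, y in [7, 10]  -> 2 point(s)
  x = 3: RHS = 4, y in [2, 15]  -> 2 point(s)
  x = 7: RHS = 8, y in [5, 12]  -> 2 point(s)
  x = 9: RHS = 0, y in [0]  -> 1 point(s)
  x = 11: RHS = 4, y in [2, 15]  -> 2 point(s)
  x = 12: RHS = 0, y in [0]  -> 1 point(s)
  x = 13: RHS = 0, y in [0]  -> 1 point(s)
  x = 15: RHS = 2, y in [6, 11]  -> 2 point(s)
  x = 16: RHS = 16, y in [4, 13]  -> 2 point(s)
Affine points: 15. Add the point at infinity: total = 16.

#E(F_17) = 16


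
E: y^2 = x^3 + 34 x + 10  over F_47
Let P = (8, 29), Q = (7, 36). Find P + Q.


P != Q, so use the chord formula.
s = (y2 - y1) / (x2 - x1) = (7) / (46) mod 47 = 40
x3 = s^2 - x1 - x2 mod 47 = 40^2 - 8 - 7 = 34
y3 = s (x1 - x3) - y1 mod 47 = 40 * (8 - 34) - 29 = 12

P + Q = (34, 12)


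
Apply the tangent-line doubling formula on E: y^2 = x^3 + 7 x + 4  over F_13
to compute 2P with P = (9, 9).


Doubling: s = (3 x1^2 + a) / (2 y1)
s = (3*9^2 + 7) / (2*9) mod 13 = 11
x3 = s^2 - 2 x1 mod 13 = 11^2 - 2*9 = 12
y3 = s (x1 - x3) - y1 mod 13 = 11 * (9 - 12) - 9 = 10

2P = (12, 10)


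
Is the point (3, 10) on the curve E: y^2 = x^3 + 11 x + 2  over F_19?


Check whether y^2 = x^3 + 11 x + 2 (mod 19) for (x, y) = (3, 10).
LHS: y^2 = 10^2 mod 19 = 5
RHS: x^3 + 11 x + 2 = 3^3 + 11*3 + 2 mod 19 = 5
LHS = RHS

Yes, on the curve


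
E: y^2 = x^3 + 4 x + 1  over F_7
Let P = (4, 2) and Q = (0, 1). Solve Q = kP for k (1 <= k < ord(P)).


Enumerate multiples of P until we hit Q = (0, 1):
  1P = (4, 2)
  2P = (0, 1)
Match found at i = 2.

k = 2


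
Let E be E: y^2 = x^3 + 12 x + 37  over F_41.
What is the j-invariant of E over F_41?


Delta = -16(4 a^3 + 27 b^2) mod 41 = 2
-1728 * (4 a)^3 = -1728 * (4*12)^3 mod 41 = 33
j = 33 * 2^(-1) mod 41 = 37

j = 37 (mod 41)


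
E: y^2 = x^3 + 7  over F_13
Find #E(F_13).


For each x in F_13, count y with y^2 = x^3 + 0 x + 7 mod 13:
  x = 7: RHS = 12, y in [5, 8]  -> 2 point(s)
  x = 8: RHS = 12, y in [5, 8]  -> 2 point(s)
  x = 11: RHS = 12, y in [5, 8]  -> 2 point(s)
Affine points: 6. Add the point at infinity: total = 7.

#E(F_13) = 7


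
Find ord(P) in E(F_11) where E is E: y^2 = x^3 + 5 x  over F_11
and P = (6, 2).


Compute successive multiples of P until we hit O:
  1P = (6, 2)
  2P = (3, 3)
  3P = (7, 2)
  4P = (9, 9)
  5P = (10, 7)
  6P = (0, 0)
  7P = (10, 4)
  8P = (9, 2)
  ... (continuing to 12P)
  12P = O

ord(P) = 12


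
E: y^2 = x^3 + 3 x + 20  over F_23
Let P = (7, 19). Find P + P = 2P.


Doubling: s = (3 x1^2 + a) / (2 y1)
s = (3*7^2 + 3) / (2*19) mod 23 = 10
x3 = s^2 - 2 x1 mod 23 = 10^2 - 2*7 = 17
y3 = s (x1 - x3) - y1 mod 23 = 10 * (7 - 17) - 19 = 19

2P = (17, 19)


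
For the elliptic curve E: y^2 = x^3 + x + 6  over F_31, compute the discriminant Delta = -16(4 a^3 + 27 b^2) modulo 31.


4 a^3 + 27 b^2 = 4*1^3 + 27*6^2 = 4 + 972 = 976
Delta = -16 * (976) = -15616
Delta mod 31 = 8

Delta = 8 (mod 31)


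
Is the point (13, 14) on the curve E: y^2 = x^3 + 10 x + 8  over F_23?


Check whether y^2 = x^3 + 10 x + 8 (mod 23) for (x, y) = (13, 14).
LHS: y^2 = 14^2 mod 23 = 12
RHS: x^3 + 10 x + 8 = 13^3 + 10*13 + 8 mod 23 = 12
LHS = RHS

Yes, on the curve


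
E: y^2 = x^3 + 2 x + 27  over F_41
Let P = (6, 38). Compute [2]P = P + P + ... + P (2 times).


k = 2 = 10_2 (binary, LSB first: 01)
Double-and-add from P = (6, 38):
  bit 0 = 0: acc unchanged = O
  bit 1 = 1: acc = O + (28, 10) = (28, 10)

2P = (28, 10)


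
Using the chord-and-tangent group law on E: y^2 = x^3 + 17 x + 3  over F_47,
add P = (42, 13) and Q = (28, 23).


P != Q, so use the chord formula.
s = (y2 - y1) / (x2 - x1) = (10) / (33) mod 47 = 6
x3 = s^2 - x1 - x2 mod 47 = 6^2 - 42 - 28 = 13
y3 = s (x1 - x3) - y1 mod 47 = 6 * (42 - 13) - 13 = 20

P + Q = (13, 20)


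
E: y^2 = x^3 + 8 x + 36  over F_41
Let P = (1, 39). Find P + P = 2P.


Doubling: s = (3 x1^2 + a) / (2 y1)
s = (3*1^2 + 8) / (2*39) mod 41 = 28
x3 = s^2 - 2 x1 mod 41 = 28^2 - 2*1 = 3
y3 = s (x1 - x3) - y1 mod 41 = 28 * (1 - 3) - 39 = 28

2P = (3, 28)


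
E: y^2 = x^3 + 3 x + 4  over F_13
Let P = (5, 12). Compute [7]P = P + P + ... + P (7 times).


k = 7 = 111_2 (binary, LSB first: 111)
Double-and-add from P = (5, 12):
  bit 0 = 1: acc = O + (5, 12) = (5, 12)
  bit 1 = 1: acc = (5, 12) + (3, 1) = (6, 2)
  bit 2 = 1: acc = (6, 2) + (11, 9) = (12, 0)

7P = (12, 0)


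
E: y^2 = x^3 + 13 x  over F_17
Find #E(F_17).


For each x in F_17, count y with y^2 = x^3 + 13 x + 0 mod 17:
  x = 0: RHS = 0, y in [0]  -> 1 point(s)
  x = 2: RHS = 0, y in [0]  -> 1 point(s)
  x = 3: RHS = 15, y in [7, 10]  -> 2 point(s)
  x = 7: RHS = 9, y in [3, 14]  -> 2 point(s)
  x = 8: RHS = 4, y in [2, 15]  -> 2 point(s)
  x = 9: RHS = 13, y in [8, 9]  -> 2 point(s)
  x = 10: RHS = 8, y in [5, 12]  -> 2 point(s)
  x = 14: RHS = 2, y in [6, 11]  -> 2 point(s)
  x = 15: RHS = 0, y in [0]  -> 1 point(s)
Affine points: 15. Add the point at infinity: total = 16.

#E(F_17) = 16


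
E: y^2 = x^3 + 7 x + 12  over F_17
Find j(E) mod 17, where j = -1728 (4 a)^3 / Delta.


Delta = -16(4 a^3 + 27 b^2) mod 17 = 7
-1728 * (4 a)^3 = -1728 * (4*7)^3 mod 17 = 13
j = 13 * 7^(-1) mod 17 = 14

j = 14 (mod 17)


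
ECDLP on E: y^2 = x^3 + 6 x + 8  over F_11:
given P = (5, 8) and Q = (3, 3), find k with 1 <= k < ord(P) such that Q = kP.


Enumerate multiples of P until we hit Q = (3, 3):
  1P = (5, 8)
  2P = (10, 10)
  3P = (1, 9)
  4P = (3, 8)
  5P = (3, 3)
Match found at i = 5.

k = 5


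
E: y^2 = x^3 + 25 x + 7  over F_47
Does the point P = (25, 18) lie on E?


Check whether y^2 = x^3 + 25 x + 7 (mod 47) for (x, y) = (25, 18).
LHS: y^2 = 18^2 mod 47 = 42
RHS: x^3 + 25 x + 7 = 25^3 + 25*25 + 7 mod 47 = 42
LHS = RHS

Yes, on the curve


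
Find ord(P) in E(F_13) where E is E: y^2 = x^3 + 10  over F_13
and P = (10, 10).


Compute successive multiples of P until we hit O:
  1P = (10, 10)
  2P = (10, 3)
  3P = O

ord(P) = 3


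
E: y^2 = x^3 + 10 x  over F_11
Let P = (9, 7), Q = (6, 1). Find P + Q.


P != Q, so use the chord formula.
s = (y2 - y1) / (x2 - x1) = (5) / (8) mod 11 = 2
x3 = s^2 - x1 - x2 mod 11 = 2^2 - 9 - 6 = 0
y3 = s (x1 - x3) - y1 mod 11 = 2 * (9 - 0) - 7 = 0

P + Q = (0, 0)


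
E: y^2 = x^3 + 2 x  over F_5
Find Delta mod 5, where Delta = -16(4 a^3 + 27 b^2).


4 a^3 + 27 b^2 = 4*2^3 + 27*0^2 = 32 + 0 = 32
Delta = -16 * (32) = -512
Delta mod 5 = 3

Delta = 3 (mod 5)


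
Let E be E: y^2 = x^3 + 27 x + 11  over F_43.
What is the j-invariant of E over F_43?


Delta = -16(4 a^3 + 27 b^2) mod 43 = 32
-1728 * (4 a)^3 = -1728 * (4*27)^3 mod 43 = 42
j = 42 * 32^(-1) mod 43 = 4

j = 4 (mod 43)


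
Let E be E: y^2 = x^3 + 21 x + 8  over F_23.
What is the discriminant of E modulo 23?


4 a^3 + 27 b^2 = 4*21^3 + 27*8^2 = 37044 + 1728 = 38772
Delta = -16 * (38772) = -620352
Delta mod 23 = 4

Delta = 4 (mod 23)


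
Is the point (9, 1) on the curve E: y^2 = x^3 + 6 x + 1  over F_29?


Check whether y^2 = x^3 + 6 x + 1 (mod 29) for (x, y) = (9, 1).
LHS: y^2 = 1^2 mod 29 = 1
RHS: x^3 + 6 x + 1 = 9^3 + 6*9 + 1 mod 29 = 1
LHS = RHS

Yes, on the curve


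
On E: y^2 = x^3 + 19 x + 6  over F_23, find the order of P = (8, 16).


Compute successive multiples of P until we hit O:
  1P = (8, 16)
  2P = (16, 6)
  3P = (2, 11)
  4P = (22, 3)
  5P = (9, 3)
  6P = (14, 16)
  7P = (1, 7)
  8P = (18, 4)
  ... (continuing to 30P)
  30P = O

ord(P) = 30


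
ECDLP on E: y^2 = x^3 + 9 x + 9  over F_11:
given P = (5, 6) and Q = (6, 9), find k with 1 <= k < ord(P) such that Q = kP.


Enumerate multiples of P until we hit Q = (6, 9):
  1P = (5, 6)
  2P = (6, 9)
Match found at i = 2.

k = 2


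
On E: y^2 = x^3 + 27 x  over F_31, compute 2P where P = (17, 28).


Doubling: s = (3 x1^2 + a) / (2 y1)
s = (3*17^2 + 27) / (2*28) mod 31 = 6
x3 = s^2 - 2 x1 mod 31 = 6^2 - 2*17 = 2
y3 = s (x1 - x3) - y1 mod 31 = 6 * (17 - 2) - 28 = 0

2P = (2, 0)


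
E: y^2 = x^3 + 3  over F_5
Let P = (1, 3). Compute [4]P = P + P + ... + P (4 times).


k = 4 = 100_2 (binary, LSB first: 001)
Double-and-add from P = (1, 3):
  bit 0 = 0: acc unchanged = O
  bit 1 = 0: acc unchanged = O
  bit 2 = 1: acc = O + (2, 1) = (2, 1)

4P = (2, 1)


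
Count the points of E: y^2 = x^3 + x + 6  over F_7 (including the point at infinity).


For each x in F_7, count y with y^2 = x^3 + 1 x + 6 mod 7:
  x = 1: RHS = 1, y in [1, 6]  -> 2 point(s)
  x = 2: RHS = 2, y in [3, 4]  -> 2 point(s)
  x = 3: RHS = 1, y in [1, 6]  -> 2 point(s)
  x = 4: RHS = 4, y in [2, 5]  -> 2 point(s)
  x = 6: RHS = 4, y in [2, 5]  -> 2 point(s)
Affine points: 10. Add the point at infinity: total = 11.

#E(F_7) = 11


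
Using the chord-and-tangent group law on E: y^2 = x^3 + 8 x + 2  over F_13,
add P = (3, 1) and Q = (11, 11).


P != Q, so use the chord formula.
s = (y2 - y1) / (x2 - x1) = (10) / (8) mod 13 = 11
x3 = s^2 - x1 - x2 mod 13 = 11^2 - 3 - 11 = 3
y3 = s (x1 - x3) - y1 mod 13 = 11 * (3 - 3) - 1 = 12

P + Q = (3, 12)


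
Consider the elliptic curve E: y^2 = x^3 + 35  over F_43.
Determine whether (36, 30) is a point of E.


Check whether y^2 = x^3 + 0 x + 35 (mod 43) for (x, y) = (36, 30).
LHS: y^2 = 30^2 mod 43 = 40
RHS: x^3 + 0 x + 35 = 36^3 + 0*36 + 35 mod 43 = 36
LHS != RHS

No, not on the curve


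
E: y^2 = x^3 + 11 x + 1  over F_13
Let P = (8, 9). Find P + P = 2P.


Doubling: s = (3 x1^2 + a) / (2 y1)
s = (3*8^2 + 11) / (2*9) mod 13 = 12
x3 = s^2 - 2 x1 mod 13 = 12^2 - 2*8 = 11
y3 = s (x1 - x3) - y1 mod 13 = 12 * (8 - 11) - 9 = 7

2P = (11, 7)


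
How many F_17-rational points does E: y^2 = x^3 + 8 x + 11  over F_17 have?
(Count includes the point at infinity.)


For each x in F_17, count y with y^2 = x^3 + 8 x + 11 mod 17:
  x = 2: RHS = 1, y in [1, 16]  -> 2 point(s)
  x = 7: RHS = 2, y in [6, 11]  -> 2 point(s)
  x = 8: RHS = 9, y in [3, 14]  -> 2 point(s)
  x = 9: RHS = 13, y in [8, 9]  -> 2 point(s)
  x = 11: RHS = 2, y in [6, 11]  -> 2 point(s)
  x = 12: RHS = 16, y in [4, 13]  -> 2 point(s)
  x = 13: RHS = 0, y in [0]  -> 1 point(s)
  x = 15: RHS = 4, y in [2, 15]  -> 2 point(s)
  x = 16: RHS = 2, y in [6, 11]  -> 2 point(s)
Affine points: 17. Add the point at infinity: total = 18.

#E(F_17) = 18


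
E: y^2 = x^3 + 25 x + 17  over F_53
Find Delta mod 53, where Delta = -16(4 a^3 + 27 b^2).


4 a^3 + 27 b^2 = 4*25^3 + 27*17^2 = 62500 + 7803 = 70303
Delta = -16 * (70303) = -1124848
Delta mod 53 = 24

Delta = 24 (mod 53)


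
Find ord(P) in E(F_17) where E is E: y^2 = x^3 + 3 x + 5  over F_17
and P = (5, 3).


Compute successive multiples of P until we hit O:
  1P = (5, 3)
  2P = (6, 1)
  3P = (10, 7)
  4P = (4, 8)
  5P = (16, 1)
  6P = (15, 5)
  7P = (12, 16)
  8P = (9, 9)
  ... (continuing to 23P)
  23P = O

ord(P) = 23


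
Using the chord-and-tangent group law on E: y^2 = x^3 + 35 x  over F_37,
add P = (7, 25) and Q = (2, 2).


P != Q, so use the chord formula.
s = (y2 - y1) / (x2 - x1) = (14) / (32) mod 37 = 12
x3 = s^2 - x1 - x2 mod 37 = 12^2 - 7 - 2 = 24
y3 = s (x1 - x3) - y1 mod 37 = 12 * (7 - 24) - 25 = 30

P + Q = (24, 30)


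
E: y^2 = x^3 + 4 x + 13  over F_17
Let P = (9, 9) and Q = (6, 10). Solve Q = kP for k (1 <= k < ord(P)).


Enumerate multiples of P until we hit Q = (6, 10):
  1P = (9, 9)
  2P = (12, 15)
  3P = (0, 9)
  4P = (8, 8)
  5P = (1, 16)
  6P = (16, 12)
  7P = (13, 16)
  8P = (14, 12)
  9P = (10, 4)
  10P = (6, 10)
Match found at i = 10.

k = 10


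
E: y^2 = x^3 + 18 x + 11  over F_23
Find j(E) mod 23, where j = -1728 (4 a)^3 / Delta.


Delta = -16(4 a^3 + 27 b^2) mod 23 = 3
-1728 * (4 a)^3 = -1728 * (4*18)^3 mod 23 = 11
j = 11 * 3^(-1) mod 23 = 19

j = 19 (mod 23)
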